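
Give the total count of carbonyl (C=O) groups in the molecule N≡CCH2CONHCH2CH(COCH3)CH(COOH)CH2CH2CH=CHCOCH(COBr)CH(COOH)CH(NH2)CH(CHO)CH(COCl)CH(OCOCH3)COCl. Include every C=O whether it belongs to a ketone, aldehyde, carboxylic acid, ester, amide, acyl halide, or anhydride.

CH2CONHCH2: amide, 1 C=O (running total 1).
CH(COCH3): ketone, 1 C=O (running total 2).
CH(COOH): carboxylic acid, 1 C=O (running total 3).
CO: ketone, 1 C=O (running total 4).
CH(COBr): acyl halide, 1 C=O (running total 5).
CH(COOH): carboxylic acid, 1 C=O (running total 6).
CH(CHO): aldehyde, 1 C=O (running total 7).
CH(COCl): acyl halide, 1 C=O (running total 8).
CH(OCOCH3): ester, 1 C=O (running total 9).
COCl: acyl halide, 1 C=O (running total 10).

10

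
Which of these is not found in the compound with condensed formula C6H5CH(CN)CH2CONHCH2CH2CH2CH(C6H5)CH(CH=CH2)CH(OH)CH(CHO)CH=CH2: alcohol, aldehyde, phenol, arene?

phenol

aldehyde: present (CH(CHO) — pendant –CHO: carbonyl C bonded to C and H → aldehyde).
arene: present (C6H5 — C6H5– phenyl ring → arene).
alcohol: present (CH(OH) — –OH on an sp³ carbon → alcohol (secondary)).
phenol: absent. In CH(OH), the –OH is on an sp³ carbon, not on an aromatic ring, so it is an alcohol.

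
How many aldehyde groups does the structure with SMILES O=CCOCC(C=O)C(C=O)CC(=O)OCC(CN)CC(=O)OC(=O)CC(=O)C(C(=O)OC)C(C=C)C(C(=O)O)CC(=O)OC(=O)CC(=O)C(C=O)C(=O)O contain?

terminal –CHO: carbonyl C bonded to H and C → aldehyde.
C–O–C with sp³ carbons on both sides and no adjacent C=O → ether.
pendant –CHO: carbonyl C bonded to C and H → aldehyde.
pendant –CHO: carbonyl C bonded to C and H → aldehyde.
–C(=O)–O–C with C on the carbonyl side → ester.
pendant –CH2NH2: N on sp³ C, no adjacent C=O → amine.
two acyl groups sharing one oxygen, –C(=O)–O–C(=O)– → anhydride.
–C(=O)– with carbon on both sides → ketone.
pendant –COOCH3: carbonyl C bonded to C and –OCH3 → ester.
pendant –CH=CH2: C=C double bond → alkene.
pendant –COOH: carbonyl C bonded to C and –OH → carboxylic acid.
two acyl groups sharing one oxygen, –C(=O)–O–C(=O)– → anhydride.
–C(=O)– with carbon on both sides → ketone.
pendant –CHO: carbonyl C bonded to C and H → aldehyde.
–COOH: carbonyl C bonded to –OH and C → carboxylic acid (the –OH is not a separate alcohol).
Aldehyde appears at: OHC, CH(CHO), CH(CHO), CH(CHO) → 4.

4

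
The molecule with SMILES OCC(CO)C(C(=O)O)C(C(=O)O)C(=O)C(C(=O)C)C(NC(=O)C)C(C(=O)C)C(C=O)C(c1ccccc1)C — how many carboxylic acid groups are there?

HO– on an sp³ carbon → alcohol.
pendant –CH2OH on an sp³ backbone C → alcohol.
pendant –COOH: carbonyl C bonded to C and –OH → carboxylic acid.
pendant –COOH: carbonyl C bonded to C and –OH → carboxylic acid.
–C(=O)– with carbon on both sides → ketone.
pendant –COCH3: carbonyl C bonded to two carbons → ketone.
pendant –NHC(=O)CH3: N bonded to a carbonyl → amide (not amine).
pendant –COCH3: carbonyl C bonded to two carbons → ketone.
pendant –CHO: carbonyl C bonded to C and H → aldehyde.
pendant –C6H5: benzene ring → arene.
Carboxylic acid appears at: CH(COOH), CH(COOH) → 2.

2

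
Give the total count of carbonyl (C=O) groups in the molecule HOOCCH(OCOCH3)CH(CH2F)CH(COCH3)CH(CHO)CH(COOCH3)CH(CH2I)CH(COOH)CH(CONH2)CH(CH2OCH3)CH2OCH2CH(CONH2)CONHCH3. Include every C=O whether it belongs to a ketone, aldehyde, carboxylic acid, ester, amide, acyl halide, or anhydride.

HOOC: carboxylic acid, 1 C=O (running total 1).
CH(OCOCH3): ester, 1 C=O (running total 2).
CH(COCH3): ketone, 1 C=O (running total 3).
CH(CHO): aldehyde, 1 C=O (running total 4).
CH(COOCH3): ester, 1 C=O (running total 5).
CH(COOH): carboxylic acid, 1 C=O (running total 6).
CH(CONH2): amide, 1 C=O (running total 7).
CH(CONH2): amide, 1 C=O (running total 8).
CONHCH3: amide, 1 C=O (running total 9).

9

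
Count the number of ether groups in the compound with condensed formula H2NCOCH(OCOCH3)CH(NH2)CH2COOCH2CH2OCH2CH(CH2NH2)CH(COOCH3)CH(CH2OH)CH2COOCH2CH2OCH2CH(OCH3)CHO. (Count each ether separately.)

3

Taking each segment in turn:
  H2NCO: –C(=O)NH2: carbonyl C bonded to C and to N → amide (the N is not a separate amine).
  CH(OCOCH3): pendant –OC(=O)CH3: an acyloxy group → ester.
  CH(NH2): –NH2 on an sp³ carbon with no adjacent C=O → amine.
  CH2COOCH2: –C(=O)–O–C with C on the carbonyl side → ester.
  CH2OCH2: C–O–C with sp³ carbons on both sides and no adjacent C=O → ether.
  CH(CH2NH2): pendant –CH2NH2: N on sp³ C, no adjacent C=O → amine.
  CH(COOCH3): pendant –COOCH3: carbonyl C bonded to C and –OCH3 → ester.
  CH(CH2OH): pendant –CH2OH on an sp³ backbone C → alcohol.
  CH2COOCH2: –C(=O)–O–C with C on the carbonyl side → ester.
  CH2OCH2: C–O–C with sp³ carbons on both sides and no adjacent C=O → ether.
  CH(OCH3): pendant –OCH3: C–O–C with sp³ C, no adjacent C=O → ether.
  CHO: terminal –CHO: carbonyl C bonded to H and C → aldehyde.
Ether appears at: CH2OCH2, CH2OCH2, CH(OCH3) → 3.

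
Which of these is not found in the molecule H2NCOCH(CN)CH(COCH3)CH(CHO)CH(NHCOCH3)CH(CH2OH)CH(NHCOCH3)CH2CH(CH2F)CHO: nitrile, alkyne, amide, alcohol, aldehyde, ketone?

alkyne

ketone: present (CH(COCH3) — pendant –COCH3: carbonyl C bonded to two carbons → ketone).
aldehyde: present (CH(CHO) — pendant –CHO: carbonyl C bonded to C and H → aldehyde).
alcohol: present (CH(CH2OH) — pendant –CH2OH on an sp³ backbone C → alcohol).
nitrile: present (CH(CN) — pendant –C≡N: nitrile).
amide: present (H2NCO — –C(=O)NH2: carbonyl C bonded to C and to N → amide (the N is not a separate amine)).
alkyne: absent. In CH(CN), the triple bond is C≡N, not C≡C, so it is a nitrile.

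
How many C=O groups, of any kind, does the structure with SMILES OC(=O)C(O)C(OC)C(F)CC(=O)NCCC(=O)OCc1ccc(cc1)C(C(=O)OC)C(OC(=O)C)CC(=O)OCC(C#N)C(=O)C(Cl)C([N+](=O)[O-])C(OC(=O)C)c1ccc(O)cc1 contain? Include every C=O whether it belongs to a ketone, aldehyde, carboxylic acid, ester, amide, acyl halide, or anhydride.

HOOC: carboxylic acid, 1 C=O (running total 1).
CH2CONHCH2: amide, 1 C=O (running total 2).
CH2COOCH2: ester, 1 C=O (running total 3).
CH(COOCH3): ester, 1 C=O (running total 4).
CH(OCOCH3): ester, 1 C=O (running total 5).
CH2COOCH2: ester, 1 C=O (running total 6).
CO: ketone, 1 C=O (running total 7).
CH(OCOCH3): ester, 1 C=O (running total 8).

8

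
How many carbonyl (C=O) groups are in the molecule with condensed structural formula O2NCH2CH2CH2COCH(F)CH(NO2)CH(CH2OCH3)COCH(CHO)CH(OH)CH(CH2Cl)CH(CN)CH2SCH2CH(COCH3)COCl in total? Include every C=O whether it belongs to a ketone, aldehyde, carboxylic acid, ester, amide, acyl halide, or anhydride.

5

CO: ketone, 1 C=O (running total 1).
CO: ketone, 1 C=O (running total 2).
CH(CHO): aldehyde, 1 C=O (running total 3).
CH(COCH3): ketone, 1 C=O (running total 4).
COCl: acyl halide, 1 C=O (running total 5).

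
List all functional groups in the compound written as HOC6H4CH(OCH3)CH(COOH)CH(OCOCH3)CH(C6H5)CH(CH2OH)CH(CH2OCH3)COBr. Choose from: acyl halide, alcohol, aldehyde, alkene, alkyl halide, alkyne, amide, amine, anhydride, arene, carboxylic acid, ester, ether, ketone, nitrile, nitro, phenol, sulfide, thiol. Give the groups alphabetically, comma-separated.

acyl halide, alcohol, arene, carboxylic acid, ester, ether, phenol

–OH attached directly to an aromatic ring → phenol (not alcohol); the ring itself is an arene.
pendant –OCH3: C–O–C with sp³ C, no adjacent C=O → ether.
pendant –COOH: carbonyl C bonded to C and –OH → carboxylic acid.
pendant –OC(=O)CH3: an acyloxy group → ester.
pendant –C6H5: benzene ring → arene.
pendant –CH2OH on an sp³ backbone C → alcohol.
pendant –CH2OCH3: C–O–C linkage → ether.
–C(=O)Br: carbonyl C bonded to C and to a halogen → acyl halide (not alkyl halide).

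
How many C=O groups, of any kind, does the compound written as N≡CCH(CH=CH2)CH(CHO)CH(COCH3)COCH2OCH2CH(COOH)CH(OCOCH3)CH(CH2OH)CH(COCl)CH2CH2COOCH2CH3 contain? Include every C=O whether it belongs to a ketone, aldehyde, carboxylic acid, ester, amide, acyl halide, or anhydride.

CH(CHO): aldehyde, 1 C=O (running total 1).
CH(COCH3): ketone, 1 C=O (running total 2).
CO: ketone, 1 C=O (running total 3).
CH(COOH): carboxylic acid, 1 C=O (running total 4).
CH(OCOCH3): ester, 1 C=O (running total 5).
CH(COCl): acyl halide, 1 C=O (running total 6).
COOCH2CH3: ester, 1 C=O (running total 7).

7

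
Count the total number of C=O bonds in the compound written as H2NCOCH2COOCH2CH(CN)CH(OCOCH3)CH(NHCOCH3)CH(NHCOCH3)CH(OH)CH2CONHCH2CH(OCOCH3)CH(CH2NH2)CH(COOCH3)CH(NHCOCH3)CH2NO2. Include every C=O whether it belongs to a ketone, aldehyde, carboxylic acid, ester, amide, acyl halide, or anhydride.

9

H2NCO: amide, 1 C=O (running total 1).
CH2COOCH2: ester, 1 C=O (running total 2).
CH(OCOCH3): ester, 1 C=O (running total 3).
CH(NHCOCH3): amide, 1 C=O (running total 4).
CH(NHCOCH3): amide, 1 C=O (running total 5).
CH2CONHCH2: amide, 1 C=O (running total 6).
CH(OCOCH3): ester, 1 C=O (running total 7).
CH(COOCH3): ester, 1 C=O (running total 8).
CH(NHCOCH3): amide, 1 C=O (running total 9).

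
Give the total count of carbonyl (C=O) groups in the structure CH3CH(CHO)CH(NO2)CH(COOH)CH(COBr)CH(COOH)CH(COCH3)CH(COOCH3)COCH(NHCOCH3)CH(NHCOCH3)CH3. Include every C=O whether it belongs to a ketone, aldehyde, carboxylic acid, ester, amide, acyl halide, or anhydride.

9

CH(CHO): aldehyde, 1 C=O (running total 1).
CH(COOH): carboxylic acid, 1 C=O (running total 2).
CH(COBr): acyl halide, 1 C=O (running total 3).
CH(COOH): carboxylic acid, 1 C=O (running total 4).
CH(COCH3): ketone, 1 C=O (running total 5).
CH(COOCH3): ester, 1 C=O (running total 6).
CO: ketone, 1 C=O (running total 7).
CH(NHCOCH3): amide, 1 C=O (running total 8).
CH(NHCOCH3): amide, 1 C=O (running total 9).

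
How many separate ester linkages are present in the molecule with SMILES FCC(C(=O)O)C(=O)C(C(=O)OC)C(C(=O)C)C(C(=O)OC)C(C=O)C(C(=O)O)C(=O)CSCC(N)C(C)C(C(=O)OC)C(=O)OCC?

Reading the structure from left to right:
  FCH2: halogen on an sp³ carbon → alkyl halide.
  CH(COOH): pendant –COOH: carbonyl C bonded to C and –OH → carboxylic acid.
  CO: –C(=O)– with carbon on both sides → ketone.
  CH(COOCH3): pendant –COOCH3: carbonyl C bonded to C and –OCH3 → ester.
  CH(COCH3): pendant –COCH3: carbonyl C bonded to two carbons → ketone.
  CH(COOCH3): pendant –COOCH3: carbonyl C bonded to C and –OCH3 → ester.
  CH(CHO): pendant –CHO: carbonyl C bonded to C and H → aldehyde.
  CH(COOH): pendant –COOH: carbonyl C bonded to C and –OH → carboxylic acid.
  CO: –C(=O)– with carbon on both sides → ketone.
  CH2SCH2: C–S–C linkage → sulfide (thioether).
  CH(NH2): –NH2 on an sp³ carbon with no adjacent C=O → amine.
  CH(COOCH3): pendant –COOCH3: carbonyl C bonded to C and –OCH3 → ester.
  COOCH2CH3: –C(=O)OCH2CH3: carbonyl C bonded to C and to –OEt → ester.
Ester appears at: CH(COOCH3), CH(COOCH3), CH(COOCH3), COOCH2CH3 → 4.

4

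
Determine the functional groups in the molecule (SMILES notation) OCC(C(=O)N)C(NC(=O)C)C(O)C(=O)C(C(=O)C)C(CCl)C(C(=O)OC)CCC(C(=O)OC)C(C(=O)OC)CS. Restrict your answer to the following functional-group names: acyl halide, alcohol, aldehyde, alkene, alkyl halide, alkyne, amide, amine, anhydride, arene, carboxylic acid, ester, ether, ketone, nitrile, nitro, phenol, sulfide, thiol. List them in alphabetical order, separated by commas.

Taking each segment in turn:
  HOCH2: HO– on an sp³ carbon → alcohol.
  CH(CONH2): pendant –CONH2: carbonyl C bonded to C and N → amide.
  CH(NHCOCH3): pendant –NHC(=O)CH3: N bonded to a carbonyl → amide (not amine).
  CH(OH): –OH on an sp³ carbon → alcohol (secondary).
  CO: –C(=O)– with carbon on both sides → ketone.
  CH(COCH3): pendant –COCH3: carbonyl C bonded to two carbons → ketone.
  CH(CH2Cl): pendant –CH2X: halogen on sp³ carbon → alkyl halide.
  CH(COOCH3): pendant –COOCH3: carbonyl C bonded to C and –OCH3 → ester.
  CH(COOCH3): pendant –COOCH3: carbonyl C bonded to C and –OCH3 → ester.
  CH(COOCH3): pendant –COOCH3: carbonyl C bonded to C and –OCH3 → ester.
  CH2SH: –SH on an sp³ carbon → thiol.

alcohol, alkyl halide, amide, ester, ketone, thiol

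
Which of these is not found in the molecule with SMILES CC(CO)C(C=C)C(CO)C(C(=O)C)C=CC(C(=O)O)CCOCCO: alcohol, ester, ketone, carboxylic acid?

ketone: present (CH(COCH3) — pendant –COCH3: carbonyl C bonded to two carbons → ketone).
carboxylic acid: present (CH(COOH) — pendant –COOH: carbonyl C bonded to C and –OH → carboxylic acid).
alcohol: present (CH(CH2OH) — pendant –CH2OH on an sp³ backbone C → alcohol).
ester: no segment matches this pattern.

ester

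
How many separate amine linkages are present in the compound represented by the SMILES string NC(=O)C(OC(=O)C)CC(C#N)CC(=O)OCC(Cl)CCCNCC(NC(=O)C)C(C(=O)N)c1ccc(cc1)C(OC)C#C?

Taking each segment in turn:
  H2NCO: –C(=O)NH2: carbonyl C bonded to C and to N → amide (the N is not a separate amine).
  CH(OCOCH3): pendant –OC(=O)CH3: an acyloxy group → ester.
  CH(CN): pendant –C≡N: nitrile.
  CH2COOCH2: –C(=O)–O–C with C on the carbonyl side → ester.
  CH(Cl): halogen on an sp³ carbon → alkyl halide.
  CH2NHCH2: C–N–C with sp³ carbons and no adjacent C=O → amine (secondary).
  CH(NHCOCH3): pendant –NHC(=O)CH3: N bonded to a carbonyl → amide (not amine).
  CH(CONH2): pendant –CONH2: carbonyl C bonded to C and N → amide.
  C6H4: para-disubstituted benzene ring → arene.
  CH(OCH3): pendant –OCH3: C–O–C with sp³ C, no adjacent C=O → ether.
  C≡CH: C≡C triple bond → alkyne.
Amine appears at: CH2NHCH2 → 1.

1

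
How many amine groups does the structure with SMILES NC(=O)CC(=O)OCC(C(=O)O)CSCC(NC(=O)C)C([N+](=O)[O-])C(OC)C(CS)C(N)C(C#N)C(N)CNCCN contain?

Taking each segment in turn:
  H2NCO: –C(=O)NH2: carbonyl C bonded to C and to N → amide (the N is not a separate amine).
  CH2COOCH2: –C(=O)–O–C with C on the carbonyl side → ester.
  CH(COOH): pendant –COOH: carbonyl C bonded to C and –OH → carboxylic acid.
  CH2SCH2: C–S–C linkage → sulfide (thioether).
  CH(NHCOCH3): pendant –NHC(=O)CH3: N bonded to a carbonyl → amide (not amine).
  CH(NO2): –NO2 on an sp³ carbon → nitro (the N=O is not a carbonyl).
  CH(OCH3): pendant –OCH3: C–O–C with sp³ C, no adjacent C=O → ether.
  CH(CH2SH): pendant –CH2SH → thiol.
  CH(NH2): –NH2 on an sp³ carbon with no adjacent C=O → amine.
  CH(CN): pendant –C≡N: nitrile.
  CH(NH2): –NH2 on an sp³ carbon with no adjacent C=O → amine.
  CH2NHCH2: C–N–C with sp³ carbons and no adjacent C=O → amine (secondary).
  CH2NH2: –NH2 on an sp³ carbon with no adjacent C=O → amine.
Amine appears at: CH(NH2), CH(NH2), CH2NHCH2, CH2NH2 → 4.

4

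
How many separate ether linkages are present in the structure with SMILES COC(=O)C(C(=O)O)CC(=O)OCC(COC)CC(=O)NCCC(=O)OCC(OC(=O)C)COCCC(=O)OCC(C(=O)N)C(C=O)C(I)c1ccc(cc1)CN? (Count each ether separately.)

Working along the chain:
  CH3OOC: CH3O–C(=O)–: carbonyl C bonded to C and to –OCH3 → ester (not ketone + ether).
  CH(COOH): pendant –COOH: carbonyl C bonded to C and –OH → carboxylic acid.
  CH2COOCH2: –C(=O)–O–C with C on the carbonyl side → ester.
  CH(CH2OCH3): pendant –CH2OCH3: C–O–C linkage → ether.
  CH2CONHCH2: –C(=O)–N– linkage → amide (the N is not an amine).
  CH2COOCH2: –C(=O)–O–C with C on the carbonyl side → ester.
  CH(OCOCH3): pendant –OC(=O)CH3: an acyloxy group → ester.
  CH2OCH2: C–O–C with sp³ carbons on both sides and no adjacent C=O → ether.
  CH2COOCH2: –C(=O)–O–C with C on the carbonyl side → ester.
  CH(CONH2): pendant –CONH2: carbonyl C bonded to C and N → amide.
  CH(CHO): pendant –CHO: carbonyl C bonded to C and H → aldehyde.
  CH(I): halogen on an sp³ carbon → alkyl halide.
  C6H4: para-disubstituted benzene ring → arene.
  CH2NH2: –NH2 on an sp³ carbon with no adjacent C=O → amine.
Ether appears at: CH(CH2OCH3), CH2OCH2 → 2.

2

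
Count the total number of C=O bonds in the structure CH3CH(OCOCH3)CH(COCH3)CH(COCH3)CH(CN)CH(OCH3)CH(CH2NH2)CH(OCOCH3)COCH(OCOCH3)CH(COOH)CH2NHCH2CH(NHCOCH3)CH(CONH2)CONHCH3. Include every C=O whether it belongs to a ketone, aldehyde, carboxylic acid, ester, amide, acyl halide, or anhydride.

CH(OCOCH3): ester, 1 C=O (running total 1).
CH(COCH3): ketone, 1 C=O (running total 2).
CH(COCH3): ketone, 1 C=O (running total 3).
CH(OCOCH3): ester, 1 C=O (running total 4).
CO: ketone, 1 C=O (running total 5).
CH(OCOCH3): ester, 1 C=O (running total 6).
CH(COOH): carboxylic acid, 1 C=O (running total 7).
CH(NHCOCH3): amide, 1 C=O (running total 8).
CH(CONH2): amide, 1 C=O (running total 9).
CONHCH3: amide, 1 C=O (running total 10).

10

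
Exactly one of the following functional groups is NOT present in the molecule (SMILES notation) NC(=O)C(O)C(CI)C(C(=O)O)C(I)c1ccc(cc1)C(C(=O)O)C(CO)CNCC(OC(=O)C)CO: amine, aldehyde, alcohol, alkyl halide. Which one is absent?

aldehyde

amine: present (CH2NHCH2 — C–N–C with sp³ carbons and no adjacent C=O → amine (secondary)).
alcohol: present (CH(OH) — –OH on an sp³ carbon → alcohol (secondary)).
alkyl halide: present (CH(CH2I) — pendant –CH2X: halogen on sp³ carbon → alkyl halide).
aldehyde: absent. In CH(COOH), the carbonyl carbon bears –OH, not –H, so it is a carboxylic acid.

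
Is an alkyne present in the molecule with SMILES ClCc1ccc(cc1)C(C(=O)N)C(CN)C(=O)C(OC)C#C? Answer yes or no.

yes

halogen on an sp³ carbon → alkyl halide.
para-disubstituted benzene ring → arene.
pendant –CONH2: carbonyl C bonded to C and N → amide.
pendant –CH2NH2: N on sp³ C, no adjacent C=O → amine.
–C(=O)– with carbon on both sides → ketone.
pendant –OCH3: C–O–C with sp³ C, no adjacent C=O → ether.
C≡C triple bond → alkyne.
The C≡CH segment supplies the alkyne: C≡C triple bond → alkyne.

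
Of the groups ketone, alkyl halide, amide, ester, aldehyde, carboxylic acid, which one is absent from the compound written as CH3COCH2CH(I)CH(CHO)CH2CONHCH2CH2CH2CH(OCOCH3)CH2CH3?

carboxylic acid

alkyl halide: present (CH(I) — halogen on an sp³ carbon → alkyl halide).
ketone: present (CO — –C(=O)– with carbon on both sides → ketone).
amide: present (CH2CONHCH2 — –C(=O)–N– linkage → amide (the N is not an amine)).
ester: present (CH(OCOCH3) — pendant –OC(=O)CH3: an acyloxy group → ester).
aldehyde: present (CH(CHO) — pendant –CHO: carbonyl C bonded to C and H → aldehyde).
carboxylic acid: absent. In CH(OCOCH3), the acyl oxygen is bonded to carbon (–O–C), not to H, so this is an ester. In CH2CONHCH2, the carbonyl is bonded to nitrogen, not to –OH; that is an amide.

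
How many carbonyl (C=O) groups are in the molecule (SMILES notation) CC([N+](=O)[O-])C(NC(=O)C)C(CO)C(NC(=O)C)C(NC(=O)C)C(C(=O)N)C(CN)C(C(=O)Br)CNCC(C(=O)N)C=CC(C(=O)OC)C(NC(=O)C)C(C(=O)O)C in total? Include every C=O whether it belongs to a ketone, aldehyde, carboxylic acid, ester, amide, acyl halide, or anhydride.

CH(NHCOCH3): amide, 1 C=O (running total 1).
CH(NHCOCH3): amide, 1 C=O (running total 2).
CH(NHCOCH3): amide, 1 C=O (running total 3).
CH(CONH2): amide, 1 C=O (running total 4).
CH(COBr): acyl halide, 1 C=O (running total 5).
CH(CONH2): amide, 1 C=O (running total 6).
CH(COOCH3): ester, 1 C=O (running total 7).
CH(NHCOCH3): amide, 1 C=O (running total 8).
CH(COOH): carboxylic acid, 1 C=O (running total 9).

9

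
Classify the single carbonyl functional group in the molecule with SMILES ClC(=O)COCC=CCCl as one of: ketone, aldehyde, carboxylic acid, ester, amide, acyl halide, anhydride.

acyl halide

The carbonyl is in the ClCO segment: –C(=O)Cl: carbonyl C bonded to C and to a halogen → acyl halide (not alkyl halide).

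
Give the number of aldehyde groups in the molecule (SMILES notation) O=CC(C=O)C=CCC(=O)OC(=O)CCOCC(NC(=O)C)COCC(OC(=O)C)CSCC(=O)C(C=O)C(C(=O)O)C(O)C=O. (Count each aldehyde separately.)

terminal –CHO: carbonyl C bonded to H and C → aldehyde.
pendant –CHO: carbonyl C bonded to C and H → aldehyde.
C=C double bond → alkene.
two acyl groups sharing one oxygen, –C(=O)–O–C(=O)– → anhydride.
C–O–C with sp³ carbons on both sides and no adjacent C=O → ether.
pendant –NHC(=O)CH3: N bonded to a carbonyl → amide (not amine).
C–O–C with sp³ carbons on both sides and no adjacent C=O → ether.
pendant –OC(=O)CH3: an acyloxy group → ester.
C–S–C linkage → sulfide (thioether).
–C(=O)– with carbon on both sides → ketone.
pendant –CHO: carbonyl C bonded to C and H → aldehyde.
pendant –COOH: carbonyl C bonded to C and –OH → carboxylic acid.
–OH on an sp³ carbon → alcohol (secondary).
terminal –CHO: carbonyl C bonded to H and C → aldehyde.
Aldehyde appears at: OHC, CH(CHO), CH(CHO), CHO → 4.

4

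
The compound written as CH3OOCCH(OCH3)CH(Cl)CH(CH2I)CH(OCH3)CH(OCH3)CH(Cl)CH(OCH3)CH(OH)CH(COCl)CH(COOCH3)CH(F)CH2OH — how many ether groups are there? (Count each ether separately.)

Working along the chain:
  CH3OOC: CH3O–C(=O)–: carbonyl C bonded to C and to –OCH3 → ester (not ketone + ether).
  CH(OCH3): pendant –OCH3: C–O–C with sp³ C, no adjacent C=O → ether.
  CH(Cl): halogen on an sp³ carbon → alkyl halide.
  CH(CH2I): pendant –CH2X: halogen on sp³ carbon → alkyl halide.
  CH(OCH3): pendant –OCH3: C–O–C with sp³ C, no adjacent C=O → ether.
  CH(OCH3): pendant –OCH3: C–O–C with sp³ C, no adjacent C=O → ether.
  CH(Cl): halogen on an sp³ carbon → alkyl halide.
  CH(OCH3): pendant –OCH3: C–O–C with sp³ C, no adjacent C=O → ether.
  CH(OH): –OH on an sp³ carbon → alcohol (secondary).
  CH(COCl): pendant –C(=O)X: carbonyl C bonded to C and halogen → acyl halide.
  CH(COOCH3): pendant –COOCH3: carbonyl C bonded to C and –OCH3 → ester.
  CH(F): halogen on an sp³ carbon → alkyl halide.
  CH2OH: –OH on an sp³ carbon → alcohol.
Ether appears at: CH(OCH3), CH(OCH3), CH(OCH3), CH(OCH3) → 4.

4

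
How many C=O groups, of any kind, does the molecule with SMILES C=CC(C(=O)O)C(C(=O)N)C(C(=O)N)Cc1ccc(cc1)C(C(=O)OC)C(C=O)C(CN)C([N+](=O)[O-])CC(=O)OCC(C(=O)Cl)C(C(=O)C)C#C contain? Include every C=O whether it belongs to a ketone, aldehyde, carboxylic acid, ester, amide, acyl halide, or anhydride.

8

CH(COOH): carboxylic acid, 1 C=O (running total 1).
CH(CONH2): amide, 1 C=O (running total 2).
CH(CONH2): amide, 1 C=O (running total 3).
CH(COOCH3): ester, 1 C=O (running total 4).
CH(CHO): aldehyde, 1 C=O (running total 5).
CH2COOCH2: ester, 1 C=O (running total 6).
CH(COCl): acyl halide, 1 C=O (running total 7).
CH(COCH3): ketone, 1 C=O (running total 8).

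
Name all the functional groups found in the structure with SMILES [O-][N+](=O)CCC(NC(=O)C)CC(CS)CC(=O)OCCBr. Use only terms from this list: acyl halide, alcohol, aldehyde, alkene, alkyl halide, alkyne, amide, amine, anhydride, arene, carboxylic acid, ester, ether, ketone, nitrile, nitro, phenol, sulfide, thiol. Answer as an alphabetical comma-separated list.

alkyl halide, amide, ester, nitro, thiol

Working along the chain:
  O2NCH2: –NO2 on carbon → nitro group.
  CH(NHCOCH3): pendant –NHC(=O)CH3: N bonded to a carbonyl → amide (not amine).
  CH(CH2SH): pendant –CH2SH → thiol.
  CH2COOCH2: –C(=O)–O–C with C on the carbonyl side → ester.
  CH2Br: halogen on an sp³ carbon → alkyl halide.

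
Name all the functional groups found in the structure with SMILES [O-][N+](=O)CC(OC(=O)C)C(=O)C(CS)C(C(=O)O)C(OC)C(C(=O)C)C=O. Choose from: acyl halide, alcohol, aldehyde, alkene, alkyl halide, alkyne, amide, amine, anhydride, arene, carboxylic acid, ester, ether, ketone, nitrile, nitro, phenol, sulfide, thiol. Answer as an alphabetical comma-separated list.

aldehyde, carboxylic acid, ester, ether, ketone, nitro, thiol

–NO2 on carbon → nitro group.
pendant –OC(=O)CH3: an acyloxy group → ester.
–C(=O)– with carbon on both sides → ketone.
pendant –CH2SH → thiol.
pendant –COOH: carbonyl C bonded to C and –OH → carboxylic acid.
pendant –OCH3: C–O–C with sp³ C, no adjacent C=O → ether.
pendant –COCH3: carbonyl C bonded to two carbons → ketone.
terminal –CHO: carbonyl C bonded to H and C → aldehyde.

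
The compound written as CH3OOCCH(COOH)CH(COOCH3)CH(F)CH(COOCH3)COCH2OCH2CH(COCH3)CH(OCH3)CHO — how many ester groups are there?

3

CH3O–C(=O)–: carbonyl C bonded to C and to –OCH3 → ester (not ketone + ether).
pendant –COOH: carbonyl C bonded to C and –OH → carboxylic acid.
pendant –COOCH3: carbonyl C bonded to C and –OCH3 → ester.
halogen on an sp³ carbon → alkyl halide.
pendant –COOCH3: carbonyl C bonded to C and –OCH3 → ester.
–C(=O)– with carbon on both sides → ketone.
C–O–C with sp³ carbons on both sides and no adjacent C=O → ether.
pendant –COCH3: carbonyl C bonded to two carbons → ketone.
pendant –OCH3: C–O–C with sp³ C, no adjacent C=O → ether.
terminal –CHO: carbonyl C bonded to H and C → aldehyde.
Ester appears at: CH3OOC, CH(COOCH3), CH(COOCH3) → 3.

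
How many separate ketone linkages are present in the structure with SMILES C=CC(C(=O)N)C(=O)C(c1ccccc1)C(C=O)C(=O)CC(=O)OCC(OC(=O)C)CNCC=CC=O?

Working along the chain:
  CH2=CH: C=C double bond → alkene.
  CH(CONH2): pendant –CONH2: carbonyl C bonded to C and N → amide.
  CO: –C(=O)– with carbon on both sides → ketone.
  CH(C6H5): pendant –C6H5: benzene ring → arene.
  CH(CHO): pendant –CHO: carbonyl C bonded to C and H → aldehyde.
  CO: –C(=O)– with carbon on both sides → ketone.
  CH2COOCH2: –C(=O)–O–C with C on the carbonyl side → ester.
  CH(OCOCH3): pendant –OC(=O)CH3: an acyloxy group → ester.
  CH2NHCH2: C–N–C with sp³ carbons and no adjacent C=O → amine (secondary).
  CH=CH: C=C double bond → alkene.
  CHO: terminal –CHO: carbonyl C bonded to H and C → aldehyde.
Ketone appears at: CO, CO → 2.

2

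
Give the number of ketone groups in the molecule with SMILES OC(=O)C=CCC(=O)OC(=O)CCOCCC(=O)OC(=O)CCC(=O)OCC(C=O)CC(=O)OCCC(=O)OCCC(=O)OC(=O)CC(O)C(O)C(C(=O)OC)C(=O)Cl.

Working along the chain:
  HOOC: –COOH: carbonyl C bonded to –OH and C → carboxylic acid (the –OH is not a separate alcohol).
  CH=CH: C=C double bond → alkene.
  CH2CO-O-COCH2: two acyl groups sharing one oxygen, –C(=O)–O–C(=O)– → anhydride.
  CH2OCH2: C–O–C with sp³ carbons on both sides and no adjacent C=O → ether.
  CH2CO-O-COCH2: two acyl groups sharing one oxygen, –C(=O)–O–C(=O)– → anhydride.
  CH2COOCH2: –C(=O)–O–C with C on the carbonyl side → ester.
  CH(CHO): pendant –CHO: carbonyl C bonded to C and H → aldehyde.
  CH2COOCH2: –C(=O)–O–C with C on the carbonyl side → ester.
  CH2COOCH2: –C(=O)–O–C with C on the carbonyl side → ester.
  CH2CO-O-COCH2: two acyl groups sharing one oxygen, –C(=O)–O–C(=O)– → anhydride.
  CH(OH): –OH on an sp³ carbon → alcohol (secondary).
  CH(OH): –OH on an sp³ carbon → alcohol (secondary).
  CH(COOCH3): pendant –COOCH3: carbonyl C bonded to C and –OCH3 → ester.
  COCl: –C(=O)Cl: carbonyl C bonded to C and to a halogen → acyl halide (not alkyl halide).
No segment is a ketone: HOOC is carboxylic acid, not ketone; CH2CO-O-COCH2 is anhydride, not ketone; CH2CO-O-COCH2 is anhydride, not ketone. → 0.

0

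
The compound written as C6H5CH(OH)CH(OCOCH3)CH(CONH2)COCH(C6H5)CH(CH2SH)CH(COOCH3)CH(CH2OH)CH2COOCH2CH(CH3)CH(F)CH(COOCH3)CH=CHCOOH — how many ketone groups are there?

Taking each segment in turn:
  C6H5: C6H5– phenyl ring → arene.
  CH(OH): –OH on an sp³ carbon → alcohol (secondary).
  CH(OCOCH3): pendant –OC(=O)CH3: an acyloxy group → ester.
  CH(CONH2): pendant –CONH2: carbonyl C bonded to C and N → amide.
  CO: –C(=O)– with carbon on both sides → ketone.
  CH(C6H5): pendant –C6H5: benzene ring → arene.
  CH(CH2SH): pendant –CH2SH → thiol.
  CH(COOCH3): pendant –COOCH3: carbonyl C bonded to C and –OCH3 → ester.
  CH(CH2OH): pendant –CH2OH on an sp³ backbone C → alcohol.
  CH2COOCH2: –C(=O)–O–C with C on the carbonyl side → ester.
  CH(F): halogen on an sp³ carbon → alkyl halide.
  CH(COOCH3): pendant –COOCH3: carbonyl C bonded to C and –OCH3 → ester.
  CH=CH: C=C double bond → alkene.
  COOH: –COOH: carbonyl C bonded to –OH and C → carboxylic acid (the –OH is not a separate alcohol).
Ketone appears at: CO → 1.

1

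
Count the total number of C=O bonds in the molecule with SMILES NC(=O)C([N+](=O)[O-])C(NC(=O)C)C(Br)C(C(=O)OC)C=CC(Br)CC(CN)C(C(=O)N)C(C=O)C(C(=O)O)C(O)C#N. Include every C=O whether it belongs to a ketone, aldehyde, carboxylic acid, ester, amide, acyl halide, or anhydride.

6

H2NCO: amide, 1 C=O (running total 1).
CH(NHCOCH3): amide, 1 C=O (running total 2).
CH(COOCH3): ester, 1 C=O (running total 3).
CH(CONH2): amide, 1 C=O (running total 4).
CH(CHO): aldehyde, 1 C=O (running total 5).
CH(COOH): carboxylic acid, 1 C=O (running total 6).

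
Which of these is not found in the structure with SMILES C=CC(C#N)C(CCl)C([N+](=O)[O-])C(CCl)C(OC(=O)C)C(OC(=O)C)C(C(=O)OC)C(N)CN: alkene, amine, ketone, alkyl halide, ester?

alkyl halide: present (CH(CH2Cl) — pendant –CH2X: halogen on sp³ carbon → alkyl halide).
amine: present (CH(NH2) — –NH2 on an sp³ carbon with no adjacent C=O → amine).
ester: present (CH(OCOCH3) — pendant –OC(=O)CH3: an acyloxy group → ester).
alkene: present (CH2=CH — C=C double bond → alkene).
ketone: absent. In each of CH(OCOCH3) and CH(COOCH3), the C=O is bonded to an –O–C group, which defines an ester, not a ketone.

ketone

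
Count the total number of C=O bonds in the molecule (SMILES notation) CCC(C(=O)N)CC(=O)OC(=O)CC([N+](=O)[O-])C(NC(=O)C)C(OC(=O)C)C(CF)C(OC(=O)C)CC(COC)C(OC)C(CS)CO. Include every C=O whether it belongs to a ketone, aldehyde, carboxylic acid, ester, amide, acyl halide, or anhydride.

CH(CONH2): amide, 1 C=O (running total 1).
CH2CO-O-COCH2: anhydride, 2 C=O (running total 3).
CH(NHCOCH3): amide, 1 C=O (running total 4).
CH(OCOCH3): ester, 1 C=O (running total 5).
CH(OCOCH3): ester, 1 C=O (running total 6).

6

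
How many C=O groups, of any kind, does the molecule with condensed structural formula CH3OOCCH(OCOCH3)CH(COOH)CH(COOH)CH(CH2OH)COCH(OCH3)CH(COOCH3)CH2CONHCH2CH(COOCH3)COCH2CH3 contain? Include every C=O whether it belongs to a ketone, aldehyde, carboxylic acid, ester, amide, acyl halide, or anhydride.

CH3OOC: ester, 1 C=O (running total 1).
CH(OCOCH3): ester, 1 C=O (running total 2).
CH(COOH): carboxylic acid, 1 C=O (running total 3).
CH(COOH): carboxylic acid, 1 C=O (running total 4).
CO: ketone, 1 C=O (running total 5).
CH(COOCH3): ester, 1 C=O (running total 6).
CH2CONHCH2: amide, 1 C=O (running total 7).
CH(COOCH3): ester, 1 C=O (running total 8).
CO: ketone, 1 C=O (running total 9).

9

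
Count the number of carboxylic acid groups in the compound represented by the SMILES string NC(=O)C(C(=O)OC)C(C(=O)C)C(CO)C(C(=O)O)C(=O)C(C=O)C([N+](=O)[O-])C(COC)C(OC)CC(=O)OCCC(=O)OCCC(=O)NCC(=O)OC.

1

–C(=O)NH2: carbonyl C bonded to C and to N → amide (the N is not a separate amine).
pendant –COOCH3: carbonyl C bonded to C and –OCH3 → ester.
pendant –COCH3: carbonyl C bonded to two carbons → ketone.
pendant –CH2OH on an sp³ backbone C → alcohol.
pendant –COOH: carbonyl C bonded to C and –OH → carboxylic acid.
–C(=O)– with carbon on both sides → ketone.
pendant –CHO: carbonyl C bonded to C and H → aldehyde.
–NO2 on an sp³ carbon → nitro (the N=O is not a carbonyl).
pendant –CH2OCH3: C–O–C linkage → ether.
pendant –OCH3: C–O–C with sp³ C, no adjacent C=O → ether.
–C(=O)–O–C with C on the carbonyl side → ester.
–C(=O)–O–C with C on the carbonyl side → ester.
–C(=O)–N– linkage → amide (the N is not an amine).
–C(=O)OCH3: carbonyl C bonded to C and to –OCH3 → ester (not ketone + ether).
Carboxylic acid appears at: CH(COOH) → 1.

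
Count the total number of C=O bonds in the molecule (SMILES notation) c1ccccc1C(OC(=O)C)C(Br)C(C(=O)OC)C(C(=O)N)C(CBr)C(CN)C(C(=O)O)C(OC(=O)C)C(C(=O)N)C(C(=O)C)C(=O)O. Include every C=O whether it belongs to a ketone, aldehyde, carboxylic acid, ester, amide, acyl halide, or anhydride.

8

CH(OCOCH3): ester, 1 C=O (running total 1).
CH(COOCH3): ester, 1 C=O (running total 2).
CH(CONH2): amide, 1 C=O (running total 3).
CH(COOH): carboxylic acid, 1 C=O (running total 4).
CH(OCOCH3): ester, 1 C=O (running total 5).
CH(CONH2): amide, 1 C=O (running total 6).
CH(COCH3): ketone, 1 C=O (running total 7).
COOH: carboxylic acid, 1 C=O (running total 8).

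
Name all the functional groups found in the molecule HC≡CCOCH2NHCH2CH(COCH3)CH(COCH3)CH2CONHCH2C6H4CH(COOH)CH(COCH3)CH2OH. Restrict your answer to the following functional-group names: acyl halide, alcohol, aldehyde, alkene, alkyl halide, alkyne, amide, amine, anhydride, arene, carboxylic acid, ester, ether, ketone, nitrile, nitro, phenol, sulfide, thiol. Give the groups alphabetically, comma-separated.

C≡C triple bond → alkyne.
–C(=O)– with carbon on both sides → ketone.
C–N–C with sp³ carbons and no adjacent C=O → amine (secondary).
pendant –COCH3: carbonyl C bonded to two carbons → ketone.
pendant –COCH3: carbonyl C bonded to two carbons → ketone.
–C(=O)–N– linkage → amide (the N is not an amine).
para-disubstituted benzene ring → arene.
pendant –COOH: carbonyl C bonded to C and –OH → carboxylic acid.
pendant –COCH3: carbonyl C bonded to two carbons → ketone.
–OH on an sp³ carbon → alcohol.

alcohol, alkyne, amide, amine, arene, carboxylic acid, ketone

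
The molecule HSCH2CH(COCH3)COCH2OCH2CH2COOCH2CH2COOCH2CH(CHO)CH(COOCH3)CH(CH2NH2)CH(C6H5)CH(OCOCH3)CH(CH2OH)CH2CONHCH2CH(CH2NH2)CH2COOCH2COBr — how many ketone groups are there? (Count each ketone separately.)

2

–SH on an sp³ carbon → thiol.
pendant –COCH3: carbonyl C bonded to two carbons → ketone.
–C(=O)– with carbon on both sides → ketone.
C–O–C with sp³ carbons on both sides and no adjacent C=O → ether.
–C(=O)–O–C with C on the carbonyl side → ester.
–C(=O)–O–C with C on the carbonyl side → ester.
pendant –CHO: carbonyl C bonded to C and H → aldehyde.
pendant –COOCH3: carbonyl C bonded to C and –OCH3 → ester.
pendant –CH2NH2: N on sp³ C, no adjacent C=O → amine.
pendant –C6H5: benzene ring → arene.
pendant –OC(=O)CH3: an acyloxy group → ester.
pendant –CH2OH on an sp³ backbone C → alcohol.
–C(=O)–N– linkage → amide (the N is not an amine).
pendant –CH2NH2: N on sp³ C, no adjacent C=O → amine.
–C(=O)–O–C with C on the carbonyl side → ester.
–C(=O)Br: carbonyl C bonded to C and to a halogen → acyl halide (not alkyl halide).
Ketone appears at: CH(COCH3), CO → 2.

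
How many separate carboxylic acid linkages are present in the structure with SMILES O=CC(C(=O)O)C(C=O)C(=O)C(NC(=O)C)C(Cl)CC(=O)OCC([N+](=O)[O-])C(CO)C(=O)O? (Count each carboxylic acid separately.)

Working along the chain:
  OHC: terminal –CHO: carbonyl C bonded to H and C → aldehyde.
  CH(COOH): pendant –COOH: carbonyl C bonded to C and –OH → carboxylic acid.
  CH(CHO): pendant –CHO: carbonyl C bonded to C and H → aldehyde.
  CO: –C(=O)– with carbon on both sides → ketone.
  CH(NHCOCH3): pendant –NHC(=O)CH3: N bonded to a carbonyl → amide (not amine).
  CH(Cl): halogen on an sp³ carbon → alkyl halide.
  CH2COOCH2: –C(=O)–O–C with C on the carbonyl side → ester.
  CH(NO2): –NO2 on an sp³ carbon → nitro (the N=O is not a carbonyl).
  CH(CH2OH): pendant –CH2OH on an sp³ backbone C → alcohol.
  COOH: –COOH: carbonyl C bonded to –OH and C → carboxylic acid (the –OH is not a separate alcohol).
Carboxylic acid appears at: CH(COOH), COOH → 2.

2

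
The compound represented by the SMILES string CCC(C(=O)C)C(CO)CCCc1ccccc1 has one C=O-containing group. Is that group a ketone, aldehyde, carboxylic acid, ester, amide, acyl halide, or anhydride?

The carbonyl is in the CH(COCH3) segment: pendant –COCH3: carbonyl C bonded to two carbons → ketone.

ketone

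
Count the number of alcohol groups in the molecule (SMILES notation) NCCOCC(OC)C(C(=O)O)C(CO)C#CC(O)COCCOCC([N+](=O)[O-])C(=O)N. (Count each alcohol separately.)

2

Taking each segment in turn:
  H2NCH2: –NH2 on an sp³ carbon with no adjacent C=O → amine.
  CH2OCH2: C–O–C with sp³ carbons on both sides and no adjacent C=O → ether.
  CH(OCH3): pendant –OCH3: C–O–C with sp³ C, no adjacent C=O → ether.
  CH(COOH): pendant –COOH: carbonyl C bonded to C and –OH → carboxylic acid.
  CH(CH2OH): pendant –CH2OH on an sp³ backbone C → alcohol.
  C≡C: C≡C triple bond → alkyne.
  CH(OH): –OH on an sp³ carbon → alcohol (secondary).
  CH2OCH2: C–O–C with sp³ carbons on both sides and no adjacent C=O → ether.
  CH2OCH2: C–O–C with sp³ carbons on both sides and no adjacent C=O → ether.
  CH(NO2): –NO2 on an sp³ carbon → nitro (the N=O is not a carbonyl).
  CONH2: –C(=O)NH2: carbonyl C bonded to C and to N → amide (the N is not a separate amine).
Alcohol appears at: CH(CH2OH), CH(OH) → 2.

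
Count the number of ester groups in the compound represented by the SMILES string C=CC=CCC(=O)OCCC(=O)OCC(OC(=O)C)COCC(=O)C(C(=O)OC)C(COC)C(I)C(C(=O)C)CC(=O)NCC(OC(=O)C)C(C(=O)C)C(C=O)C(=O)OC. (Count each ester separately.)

Working along the chain:
  CH2=CH: C=C double bond → alkene.
  CH=CH: C=C double bond → alkene.
  CH2COOCH2: –C(=O)–O–C with C on the carbonyl side → ester.
  CH2COOCH2: –C(=O)–O–C with C on the carbonyl side → ester.
  CH(OCOCH3): pendant –OC(=O)CH3: an acyloxy group → ester.
  CH2OCH2: C–O–C with sp³ carbons on both sides and no adjacent C=O → ether.
  CO: –C(=O)– with carbon on both sides → ketone.
  CH(COOCH3): pendant –COOCH3: carbonyl C bonded to C and –OCH3 → ester.
  CH(CH2OCH3): pendant –CH2OCH3: C–O–C linkage → ether.
  CH(I): halogen on an sp³ carbon → alkyl halide.
  CH(COCH3): pendant –COCH3: carbonyl C bonded to two carbons → ketone.
  CH2CONHCH2: –C(=O)–N– linkage → amide (the N is not an amine).
  CH(OCOCH3): pendant –OC(=O)CH3: an acyloxy group → ester.
  CH(COCH3): pendant –COCH3: carbonyl C bonded to two carbons → ketone.
  CH(CHO): pendant –CHO: carbonyl C bonded to C and H → aldehyde.
  COOCH3: –C(=O)OCH3: carbonyl C bonded to C and to –OCH3 → ester (not ketone + ether).
Ester appears at: CH2COOCH2, CH2COOCH2, CH(OCOCH3), CH(COOCH3), CH(OCOCH3), COOCH3 → 6.

6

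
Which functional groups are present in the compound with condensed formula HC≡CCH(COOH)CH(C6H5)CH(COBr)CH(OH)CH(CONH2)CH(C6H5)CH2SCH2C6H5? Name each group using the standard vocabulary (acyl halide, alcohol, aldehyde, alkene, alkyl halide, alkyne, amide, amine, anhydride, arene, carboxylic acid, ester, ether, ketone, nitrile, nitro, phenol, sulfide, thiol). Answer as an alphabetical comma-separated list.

C≡C triple bond → alkyne.
pendant –COOH: carbonyl C bonded to C and –OH → carboxylic acid.
pendant –C6H5: benzene ring → arene.
pendant –C(=O)X: carbonyl C bonded to C and halogen → acyl halide.
–OH on an sp³ carbon → alcohol (secondary).
pendant –CONH2: carbonyl C bonded to C and N → amide.
pendant –C6H5: benzene ring → arene.
C–S–C linkage → sulfide (thioether).
–C6H5 phenyl ring → arene.

acyl halide, alcohol, alkyne, amide, arene, carboxylic acid, sulfide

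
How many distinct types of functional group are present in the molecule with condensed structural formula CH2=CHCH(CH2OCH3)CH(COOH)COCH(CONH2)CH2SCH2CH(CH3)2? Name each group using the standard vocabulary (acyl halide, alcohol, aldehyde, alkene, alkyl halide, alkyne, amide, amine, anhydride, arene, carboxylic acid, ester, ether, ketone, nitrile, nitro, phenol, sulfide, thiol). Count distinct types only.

C=C double bond → alkene.
pendant –CH2OCH3: C–O–C linkage → ether.
pendant –COOH: carbonyl C bonded to C and –OH → carboxylic acid.
–C(=O)– with carbon on both sides → ketone.
pendant –CONH2: carbonyl C bonded to C and N → amide.
C–S–C linkage → sulfide (thioether).
Distinct types present: alkene, amide, carboxylic acid, ether, ketone, sulfide.

6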